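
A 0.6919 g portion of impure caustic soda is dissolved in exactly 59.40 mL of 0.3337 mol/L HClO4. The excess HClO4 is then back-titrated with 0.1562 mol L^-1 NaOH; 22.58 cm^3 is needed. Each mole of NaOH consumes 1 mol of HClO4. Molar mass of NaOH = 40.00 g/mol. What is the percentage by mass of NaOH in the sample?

Total n(HClO4) added = 0.3337 x 0.05940 = 0.01982 mol.
n(NaOH) used = 0.1562 x 0.02258 = 0.003527 mol, which equals the excess n(HClO4).
So n(HClO4) consumed by the sample = 0.01982 - 0.003527 = 0.01629 mol.
n(NaOH) = 0.01629 / 1 = 0.01629 mol.
mass NaOH = 0.01629 x 40.00 = 0.6518 g, so %NaOH = 0.6518/0.6919 x 100 = 94.2%.

94.2%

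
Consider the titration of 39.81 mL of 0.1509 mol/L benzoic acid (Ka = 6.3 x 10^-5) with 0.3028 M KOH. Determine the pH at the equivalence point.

8.60

n(C6H5COOH) = 0.1509 x 0.03981 = 0.006007 mol; V(KOH) at equivalence = 0.006007/0.3028 = 0.01984 L.
At equivalence all the acid is converted to C6H5COO-; total volume = 0.03981 + 0.01984 = 0.05965 L, so [C6H5COO-] = 0.006007/0.05965 = 0.1007 M.
Kb = Kw/Ka = 1.0e-14 / 6.3 x 10^-5 = 1.59e-10.
[OH^-] = sqrt(Kb x [C6H5COO-]) = sqrt(1.59e-10 x 0.1007) = 4.00e-6 M.
pOH = 5.40, so pH = 14.00 - 5.40 = 8.60.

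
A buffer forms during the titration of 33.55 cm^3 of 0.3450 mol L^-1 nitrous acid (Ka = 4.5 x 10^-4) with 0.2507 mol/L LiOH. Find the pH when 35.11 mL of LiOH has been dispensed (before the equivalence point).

Initial n(HNO2) = 0.3450 x 0.03355 = 0.01157 mol.
n(LiOH) added = 0.2507 x 0.03511 = 0.008802 mol, converting that many moles of HNO2 to NO2-.
Remaining n(HNO2) = 0.002773 mol; n(NO2-) = 0.008802 mol.
By Henderson-Hasselbalch, pH = pKa + log([A^-]/[HA]) = 3.35 + log(0.008802/0.002773) = 3.35 + (+0.50) = 3.85.

3.85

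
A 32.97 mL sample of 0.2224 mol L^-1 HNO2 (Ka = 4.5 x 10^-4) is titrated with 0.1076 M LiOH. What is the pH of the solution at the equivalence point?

n(HNO2) = 0.2224 x 0.03297 = 0.007333 mol; V(LiOH) at equivalence = 0.007333/0.1076 = 0.06815 L.
At equivalence all the acid is converted to NO2-; total volume = 0.03297 + 0.06815 = 0.1011 L, so [NO2-] = 0.007333/0.1011 = 0.07252 M.
Kb = Kw/Ka = 1.0e-14 / 4.5 x 10^-4 = 2.22e-11.
[OH^-] = sqrt(Kb x [NO2-]) = sqrt(2.22e-11 x 0.07252) = 1.27e-6 M.
pOH = 5.90, so pH = 14.00 - 5.90 = 8.10.

8.10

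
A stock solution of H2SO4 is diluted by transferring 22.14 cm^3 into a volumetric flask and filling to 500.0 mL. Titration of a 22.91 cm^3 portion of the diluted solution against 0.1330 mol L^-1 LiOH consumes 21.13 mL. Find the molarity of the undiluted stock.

1.39 M

n(LiOH) = 0.1330 x 0.02113 = 0.002810 mol.
n(H2SO4) in the aliquot = 0.002810 x 1/2 = 0.001405 mol.
[diluted H2SO4] = 0.001405 / 0.02291 = 0.06133 M.
Dilution factor = 500.0/22.14 = 22.58, so [stock] = 0.06133 x 22.58 = 1.39 M.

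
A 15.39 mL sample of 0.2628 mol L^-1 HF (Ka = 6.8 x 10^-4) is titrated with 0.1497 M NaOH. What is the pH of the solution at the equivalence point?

n(HF) = 0.2628 x 0.01539 = 0.004044 mol; V(NaOH) at equivalence = 0.004044/0.1497 = 0.02702 L.
At equivalence all the acid is converted to F-; total volume = 0.01539 + 0.02702 = 0.04241 L, so [F-] = 0.004044/0.04241 = 0.09537 M.
Kb = Kw/Ka = 1.0e-14 / 6.8 x 10^-4 = 1.47e-11.
[OH^-] = sqrt(Kb x [F-]) = sqrt(1.47e-11 x 0.09537) = 1.18e-6 M.
pOH = 5.93, so pH = 14.00 - 5.93 = 8.07.

8.07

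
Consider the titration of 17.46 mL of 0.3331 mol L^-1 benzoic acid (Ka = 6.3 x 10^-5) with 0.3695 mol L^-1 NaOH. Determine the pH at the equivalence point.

n(C6H5COOH) = 0.3331 x 0.01746 = 0.005816 mol; V(NaOH) at equivalence = 0.005816/0.3695 = 0.01574 L.
At equivalence all the acid is converted to C6H5COO-; total volume = 0.01746 + 0.01574 = 0.03320 L, so [C6H5COO-] = 0.005816/0.03320 = 0.1752 M.
Kb = Kw/Ka = 1.0e-14 / 6.3 x 10^-5 = 1.59e-10.
[OH^-] = sqrt(Kb x [C6H5COO-]) = sqrt(1.59e-10 x 0.1752) = 5.27e-6 M.
pOH = 5.28, so pH = 14.00 - 5.28 = 8.72.

8.72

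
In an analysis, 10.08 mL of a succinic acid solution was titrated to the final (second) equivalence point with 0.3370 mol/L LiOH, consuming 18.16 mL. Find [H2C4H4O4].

0.304 M

n(LiOH) = 0.3370 x 0.01816 = 0.006120 mol.
At the final (second) equivalence point, 2 mol OH^- react per mol H2C4H4O4, so n(H2C4H4O4) = 0.006120 / 2 = 0.003060 mol.
[H2C4H4O4] = 0.003060 / 0.01008 L = 0.304 M.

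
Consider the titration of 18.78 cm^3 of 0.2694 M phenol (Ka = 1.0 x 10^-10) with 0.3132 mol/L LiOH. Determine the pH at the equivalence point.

11.58

n(C6H5OH) = 0.2694 x 0.01878 = 0.005059 mol; V(LiOH) at equivalence = 0.005059/0.3132 = 0.01615 L.
At equivalence all the acid is converted to C6H5O-; total volume = 0.01878 + 0.01615 = 0.03493 L, so [C6H5O-] = 0.005059/0.03493 = 0.1448 M.
Kb = Kw/Ka = 1.0e-14 / 1.0 x 10^-10 = 0.000100.
[OH^-] = sqrt(Kb x [C6H5O-]) = sqrt(0.000100 x 0.1448) = 0.00381 M.
pOH = 2.42, so pH = 14.00 - 2.42 = 11.58.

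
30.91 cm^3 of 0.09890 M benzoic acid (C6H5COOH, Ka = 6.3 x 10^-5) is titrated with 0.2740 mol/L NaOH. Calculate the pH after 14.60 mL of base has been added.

n(acid) = 0.09890 x 0.03091 = 0.003057 mol; n(NaOH) added = 0.2740 x 0.01460 = 0.004000 mol.
Base is in excess by 0.004000 - 0.003057 = 0.0009434 mol in a total volume of 0.04551 L.
[OH^-] = 0.0009434/0.04551 = 0.02073 M, so pOH = 1.68 and pH = 14.00 - 1.68 = 12.32.

12.32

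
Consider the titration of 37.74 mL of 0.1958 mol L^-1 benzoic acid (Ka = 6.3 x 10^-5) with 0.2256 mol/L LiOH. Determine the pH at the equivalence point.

8.61

n(C6H5COOH) = 0.1958 x 0.03774 = 0.007389 mol; V(LiOH) at equivalence = 0.007389/0.2256 = 0.03275 L.
At equivalence all the acid is converted to C6H5COO-; total volume = 0.03774 + 0.03275 = 0.07049 L, so [C6H5COO-] = 0.007389/0.07049 = 0.1048 M.
Kb = Kw/Ka = 1.0e-14 / 6.3 x 10^-5 = 1.59e-10.
[OH^-] = sqrt(Kb x [C6H5COO-]) = sqrt(1.59e-10 x 0.1048) = 4.08e-6 M.
pOH = 5.39, so pH = 14.00 - 5.39 = 8.61.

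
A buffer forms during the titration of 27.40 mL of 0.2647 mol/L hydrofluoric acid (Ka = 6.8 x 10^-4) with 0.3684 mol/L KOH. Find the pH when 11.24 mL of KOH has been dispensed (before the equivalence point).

3.29

Initial n(HF) = 0.2647 x 0.02740 = 0.007253 mol.
n(KOH) added = 0.3684 x 0.01124 = 0.004141 mol, converting that many moles of HF to F-.
Remaining n(HF) = 0.003112 mol; n(F-) = 0.004141 mol.
By Henderson-Hasselbalch, pH = pKa + log([A^-]/[HA]) = 3.17 + log(0.004141/0.003112) = 3.17 + (+0.12) = 3.29.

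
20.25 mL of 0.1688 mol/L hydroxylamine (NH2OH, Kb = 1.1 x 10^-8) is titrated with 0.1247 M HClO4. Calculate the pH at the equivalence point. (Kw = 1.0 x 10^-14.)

3.59

n(NH2OH) = 0.1688 x 0.02025 = 0.003418 mol; V(HClO4) at equivalence = 0.003418/0.1247 = 0.02741 L.
At equivalence the base is fully converted to NH3OH+; total volume = 0.04766 L, so [NH3OH+] = 0.003418/0.04766 = 0.07172 M.
Ka(NH3OH+) = Kw/Kb = 1.0e-14 / 1.1 x 10^-8 = 9.09e-7.
[H^+] = sqrt(Ka x [NH3OH+]) = sqrt(9.09e-7 x 0.07172) = 0.000255 M.
pH = -log(0.000255) = 3.59.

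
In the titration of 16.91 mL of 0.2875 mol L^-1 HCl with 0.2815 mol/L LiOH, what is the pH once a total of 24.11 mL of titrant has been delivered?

n(acid) = 0.2875 x 0.01691 = 0.004862 mol; n(LiOH) added = 0.2815 x 0.02411 = 0.006787 mol.
Base is in excess by 0.006787 - 0.004862 = 0.001925 mol in a total volume of 0.04102 L.
[OH^-] = 0.001925/0.04102 = 0.04694 M, so pOH = 1.33 and pH = 14.00 - 1.33 = 12.67.

12.67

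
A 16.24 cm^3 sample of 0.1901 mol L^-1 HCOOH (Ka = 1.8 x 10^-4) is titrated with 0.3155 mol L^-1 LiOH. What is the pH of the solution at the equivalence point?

8.41

n(HCOOH) = 0.1901 x 0.01624 = 0.003087 mol; V(LiOH) at equivalence = 0.003087/0.3155 = 0.009785 L.
At equivalence all the acid is converted to HCOO-; total volume = 0.01624 + 0.009785 = 0.02603 L, so [HCOO-] = 0.003087/0.02603 = 0.1186 M.
Kb = Kw/Ka = 1.0e-14 / 1.8 x 10^-4 = 5.56e-11.
[OH^-] = sqrt(Kb x [HCOO-]) = sqrt(5.56e-11 x 0.1186) = 2.57e-6 M.
pOH = 5.59, so pH = 14.00 - 5.59 = 8.41.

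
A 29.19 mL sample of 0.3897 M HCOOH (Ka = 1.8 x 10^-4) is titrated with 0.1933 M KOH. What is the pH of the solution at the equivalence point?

8.43

n(HCOOH) = 0.3897 x 0.02919 = 0.01138 mol; V(KOH) at equivalence = 0.01138/0.1933 = 0.05885 L.
At equivalence all the acid is converted to HCOO-; total volume = 0.02919 + 0.05885 = 0.08804 L, so [HCOO-] = 0.01138/0.08804 = 0.1292 M.
Kb = Kw/Ka = 1.0e-14 / 1.8 x 10^-4 = 5.56e-11.
[OH^-] = sqrt(Kb x [HCOO-]) = sqrt(5.56e-11 x 0.1292) = 2.68e-6 M.
pOH = 5.57, so pH = 14.00 - 5.57 = 8.43.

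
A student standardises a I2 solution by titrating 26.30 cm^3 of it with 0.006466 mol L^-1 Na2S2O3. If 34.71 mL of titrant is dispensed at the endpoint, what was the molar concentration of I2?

n(Na2S2O3) = 0.006466 x 0.03471 = 0.0002244 mol.
From the balanced equation, 2 mol Na2S2O3 reacts with 1 mol I2, so n(I2) = 0.0002244 x 1/2 = 0.0001122 mol.
[I2] = 0.0001122 / 0.02630 L = 0.00427 M.

0.00427 M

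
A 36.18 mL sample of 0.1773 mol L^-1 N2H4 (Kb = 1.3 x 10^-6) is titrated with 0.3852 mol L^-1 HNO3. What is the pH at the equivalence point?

4.51

n(N2H4) = 0.1773 x 0.03618 = 0.006415 mol; V(HNO3) at equivalence = 0.006415/0.3852 = 0.01665 L.
At equivalence the base is fully converted to N2H5+; total volume = 0.05283 L, so [N2H5+] = 0.006415/0.05283 = 0.1214 M.
Ka(N2H5+) = Kw/Kb = 1.0e-14 / 1.3 x 10^-6 = 7.69e-9.
[H^+] = sqrt(Ka x [N2H5+]) = sqrt(7.69e-9 x 0.1214) = 3.06e-5 M.
pH = -log(3.06e-5) = 4.51.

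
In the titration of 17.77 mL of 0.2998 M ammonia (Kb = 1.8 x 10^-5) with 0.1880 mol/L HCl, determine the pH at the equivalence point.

5.10

n(NH3) = 0.2998 x 0.01777 = 0.005327 mol; V(HCl) at equivalence = 0.005327/0.1880 = 0.02834 L.
At equivalence the base is fully converted to NH4+; total volume = 0.04611 L, so [NH4+] = 0.005327/0.04611 = 0.1155 M.
Ka(NH4+) = Kw/Kb = 1.0e-14 / 1.8 x 10^-5 = 5.56e-10.
[H^+] = sqrt(Ka x [NH4+]) = sqrt(5.56e-10 x 0.1155) = 8.01e-6 M.
pH = -log(8.01e-6) = 5.10.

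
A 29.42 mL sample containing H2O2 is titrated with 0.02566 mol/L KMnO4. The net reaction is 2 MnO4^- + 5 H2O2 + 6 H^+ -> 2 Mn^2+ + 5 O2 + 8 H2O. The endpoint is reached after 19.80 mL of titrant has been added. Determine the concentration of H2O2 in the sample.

n(KMnO4) = 0.02566 x 0.01980 = 0.0005081 mol.
From the balanced equation, 2 mol KMnO4 reacts with 5 mol H2O2, so n(H2O2) = 0.0005081 x 5/2 = 0.001270 mol.
[H2O2] = 0.001270 / 0.02942 L = 0.0432 M.

0.0432 M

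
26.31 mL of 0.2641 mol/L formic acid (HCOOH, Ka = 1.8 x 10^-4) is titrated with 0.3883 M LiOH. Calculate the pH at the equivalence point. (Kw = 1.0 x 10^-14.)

n(HCOOH) = 0.2641 x 0.02631 = 0.006948 mol; V(LiOH) at equivalence = 0.006948/0.3883 = 0.01789 L.
At equivalence all the acid is converted to HCOO-; total volume = 0.02631 + 0.01789 = 0.04420 L, so [HCOO-] = 0.006948/0.04420 = 0.1572 M.
Kb = Kw/Ka = 1.0e-14 / 1.8 x 10^-4 = 5.56e-11.
[OH^-] = sqrt(Kb x [HCOO-]) = sqrt(5.56e-11 x 0.1572) = 2.96e-6 M.
pOH = 5.53, so pH = 14.00 - 5.53 = 8.47.

8.47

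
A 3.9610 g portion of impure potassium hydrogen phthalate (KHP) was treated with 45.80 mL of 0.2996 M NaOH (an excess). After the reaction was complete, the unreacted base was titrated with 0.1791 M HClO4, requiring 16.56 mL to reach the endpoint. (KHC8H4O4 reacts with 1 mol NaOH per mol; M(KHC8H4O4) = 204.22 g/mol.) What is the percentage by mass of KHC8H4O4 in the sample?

Total n(NaOH) added = 0.2996 x 0.04580 = 0.01372 mol.
n(HClO4) used = 0.1791 x 0.01656 = 0.002966 mol, which equals the excess n(NaOH).
So n(NaOH) consumed by the sample = 0.01372 - 0.002966 = 0.01076 mol.
n(KHC8H4O4) = 0.01076 / 1 = 0.01076 mol.
mass KHC8H4O4 = 0.01076 x 204.22 = 2.197 g, so %KHC8H4O4 = 2.197/3.9610 x 100 = 55.5%.

55.5%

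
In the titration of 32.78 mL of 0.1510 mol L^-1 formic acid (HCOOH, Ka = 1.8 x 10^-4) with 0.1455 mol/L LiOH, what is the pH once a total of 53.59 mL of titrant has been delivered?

12.52

n(acid) = 0.1510 x 0.03278 = 0.004950 mol; n(LiOH) added = 0.1455 x 0.05359 = 0.007797 mol.
Base is in excess by 0.007797 - 0.004950 = 0.002848 mol in a total volume of 0.08637 L.
[OH^-] = 0.002848/0.08637 = 0.03297 M, so pOH = 1.48 and pH = 14.00 - 1.48 = 12.52.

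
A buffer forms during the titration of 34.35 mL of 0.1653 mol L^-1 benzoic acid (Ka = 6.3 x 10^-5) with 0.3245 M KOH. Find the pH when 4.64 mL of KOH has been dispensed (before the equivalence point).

3.76

Initial n(C6H5COOH) = 0.1653 x 0.03435 = 0.005678 mol.
n(KOH) added = 0.3245 x 0.004640 = 0.001506 mol, converting that many moles of C6H5COOH to C6H5COO-.
Remaining n(C6H5COOH) = 0.004172 mol; n(C6H5COO-) = 0.001506 mol.
By Henderson-Hasselbalch, pH = pKa + log([A^-]/[HA]) = 4.20 + log(0.001506/0.004172) = 4.20 + (-0.44) = 3.76.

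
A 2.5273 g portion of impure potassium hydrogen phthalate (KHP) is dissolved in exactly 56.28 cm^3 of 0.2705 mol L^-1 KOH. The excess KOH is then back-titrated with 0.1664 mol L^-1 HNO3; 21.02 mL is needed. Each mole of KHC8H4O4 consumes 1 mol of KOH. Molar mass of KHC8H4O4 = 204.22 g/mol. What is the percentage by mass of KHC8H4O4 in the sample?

94.8%

Total n(KOH) added = 0.2705 x 0.05628 = 0.01522 mol.
n(HNO3) used = 0.1664 x 0.02102 = 0.003498 mol, which equals the excess n(KOH).
So n(KOH) consumed by the sample = 0.01522 - 0.003498 = 0.01173 mol.
n(KHC8H4O4) = 0.01173 / 1 = 0.01173 mol.
mass KHC8H4O4 = 0.01173 x 204.22 = 2.395 g, so %KHC8H4O4 = 2.395/2.5273 x 100 = 94.8%.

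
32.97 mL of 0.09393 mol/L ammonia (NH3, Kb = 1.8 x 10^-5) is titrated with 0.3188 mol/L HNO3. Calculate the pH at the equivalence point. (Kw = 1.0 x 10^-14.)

n(NH3) = 0.09393 x 0.03297 = 0.003097 mol; V(HNO3) at equivalence = 0.003097/0.3188 = 0.009714 L.
At equivalence the base is fully converted to NH4+; total volume = 0.04268 L, so [NH4+] = 0.003097/0.04268 = 0.07255 M.
Ka(NH4+) = Kw/Kb = 1.0e-14 / 1.8 x 10^-5 = 5.56e-10.
[H^+] = sqrt(Ka x [NH4+]) = sqrt(5.56e-10 x 0.07255) = 6.35e-6 M.
pH = -log(6.35e-6) = 5.20.

5.20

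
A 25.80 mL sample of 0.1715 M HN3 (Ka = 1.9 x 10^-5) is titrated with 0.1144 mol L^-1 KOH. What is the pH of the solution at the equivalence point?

n(HN3) = 0.1715 x 0.02580 = 0.004425 mol; V(KOH) at equivalence = 0.004425/0.1144 = 0.03868 L.
At equivalence all the acid is converted to N3-; total volume = 0.02580 + 0.03868 = 0.06448 L, so [N3-] = 0.004425/0.06448 = 0.06862 M.
Kb = Kw/Ka = 1.0e-14 / 1.9 x 10^-5 = 5.26e-10.
[OH^-] = sqrt(Kb x [N3-]) = sqrt(5.26e-10 x 0.06862) = 6.01e-6 M.
pOH = 5.22, so pH = 14.00 - 5.22 = 8.78.

8.78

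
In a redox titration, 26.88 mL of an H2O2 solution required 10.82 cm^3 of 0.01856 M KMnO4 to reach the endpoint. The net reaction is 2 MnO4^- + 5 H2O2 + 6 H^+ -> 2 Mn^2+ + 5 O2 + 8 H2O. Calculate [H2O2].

n(KMnO4) = 0.01856 x 0.01082 = 0.0002008 mol.
From the balanced equation, 2 mol KMnO4 reacts with 5 mol H2O2, so n(H2O2) = 0.0002008 x 5/2 = 0.0005020 mol.
[H2O2] = 0.0005020 / 0.02688 L = 0.0187 M.

0.0187 M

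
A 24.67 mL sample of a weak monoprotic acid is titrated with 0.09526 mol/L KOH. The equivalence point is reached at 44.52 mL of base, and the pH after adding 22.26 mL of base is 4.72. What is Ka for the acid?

1.9 x 10^-5

22.26 mL is half of the equivalence volume, so this is the half-equivalence point where [HA] = [A^-].
At half-equivalence pH = pKa, so pKa = 4.72.
Ka = 10^(-4.72) = 1.9 x 10^-5.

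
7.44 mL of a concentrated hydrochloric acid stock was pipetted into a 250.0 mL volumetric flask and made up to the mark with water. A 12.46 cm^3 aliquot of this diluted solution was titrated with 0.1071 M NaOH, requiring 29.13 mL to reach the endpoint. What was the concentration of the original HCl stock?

8.41 M

n(NaOH) = 0.1071 x 0.02913 = 0.003120 mol.
n(HCl) in the aliquot = 0.003120 mol.
[diluted HCl] = 0.003120 / 0.01246 = 0.2504 M.
Dilution factor = 250.0/7.440 = 33.60, so [stock] = 0.2504 x 33.60 = 8.41 M.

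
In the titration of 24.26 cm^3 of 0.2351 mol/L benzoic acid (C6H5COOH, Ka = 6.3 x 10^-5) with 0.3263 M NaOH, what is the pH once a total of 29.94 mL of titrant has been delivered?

12.88

n(acid) = 0.2351 x 0.02426 = 0.005704 mol; n(NaOH) added = 0.3263 x 0.02994 = 0.009769 mol.
Base is in excess by 0.009769 - 0.005704 = 0.004066 mol in a total volume of 0.05420 L.
[OH^-] = 0.004066/0.05420 = 0.07502 M, so pOH = 1.12 and pH = 14.00 - 1.12 = 12.88.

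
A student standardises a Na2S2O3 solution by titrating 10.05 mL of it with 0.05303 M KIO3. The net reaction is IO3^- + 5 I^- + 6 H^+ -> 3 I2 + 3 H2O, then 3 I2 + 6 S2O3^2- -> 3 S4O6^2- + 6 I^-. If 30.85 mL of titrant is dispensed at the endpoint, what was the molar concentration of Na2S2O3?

n(KIO3) = 0.05303 x 0.03085 = 0.001636 mol.
From the balanced equation, 1 mol KIO3 reacts with 6 mol Na2S2O3, so n(Na2S2O3) = 0.001636 x 6/1 = 0.009816 mol.
[Na2S2O3] = 0.009816 / 0.01005 L = 0.977 M.

0.977 M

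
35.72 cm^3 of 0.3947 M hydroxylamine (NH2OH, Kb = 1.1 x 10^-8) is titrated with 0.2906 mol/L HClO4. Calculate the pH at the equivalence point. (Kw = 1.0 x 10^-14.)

3.41

n(NH2OH) = 0.3947 x 0.03572 = 0.01410 mol; V(HClO4) at equivalence = 0.01410/0.2906 = 0.04852 L.
At equivalence the base is fully converted to NH3OH+; total volume = 0.08424 L, so [NH3OH+] = 0.01410/0.08424 = 0.1674 M.
Ka(NH3OH+) = Kw/Kb = 1.0e-14 / 1.1 x 10^-8 = 9.09e-7.
[H^+] = sqrt(Ka x [NH3OH+]) = sqrt(9.09e-7 x 0.1674) = 0.000390 M.
pH = -log(0.000390) = 3.41.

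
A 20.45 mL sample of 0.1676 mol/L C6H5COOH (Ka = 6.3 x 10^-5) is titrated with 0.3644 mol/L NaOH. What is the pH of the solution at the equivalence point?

8.63

n(C6H5COOH) = 0.1676 x 0.02045 = 0.003427 mol; V(NaOH) at equivalence = 0.003427/0.3644 = 0.009406 L.
At equivalence all the acid is converted to C6H5COO-; total volume = 0.02045 + 0.009406 = 0.02986 L, so [C6H5COO-] = 0.003427/0.02986 = 0.1148 M.
Kb = Kw/Ka = 1.0e-14 / 6.3 x 10^-5 = 1.59e-10.
[OH^-] = sqrt(Kb x [C6H5COO-]) = sqrt(1.59e-10 x 0.1148) = 4.27e-6 M.
pOH = 5.37, so pH = 14.00 - 5.37 = 8.63.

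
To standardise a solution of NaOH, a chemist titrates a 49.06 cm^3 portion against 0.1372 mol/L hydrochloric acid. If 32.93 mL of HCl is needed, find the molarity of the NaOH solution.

0.0921 M

n(HCl) delivered = 0.1372 x 0.03293 = 0.004518 mol.
For a 1:1 reaction, n(NaOH) = 0.004518 mol.
[NaOH] = 0.004518 mol / 0.04906 L = 0.0921 M.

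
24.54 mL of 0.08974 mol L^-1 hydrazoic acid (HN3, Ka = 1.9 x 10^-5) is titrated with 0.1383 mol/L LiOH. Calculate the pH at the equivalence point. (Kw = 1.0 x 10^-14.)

8.73

n(HN3) = 0.08974 x 0.02454 = 0.002202 mol; V(LiOH) at equivalence = 0.002202/0.1383 = 0.01592 L.
At equivalence all the acid is converted to N3-; total volume = 0.02454 + 0.01592 = 0.04046 L, so [N3-] = 0.002202/0.04046 = 0.05442 M.
Kb = Kw/Ka = 1.0e-14 / 1.9 x 10^-5 = 5.26e-10.
[OH^-] = sqrt(Kb x [N3-]) = sqrt(5.26e-10 x 0.05442) = 5.35e-6 M.
pOH = 5.27, so pH = 14.00 - 5.27 = 8.73.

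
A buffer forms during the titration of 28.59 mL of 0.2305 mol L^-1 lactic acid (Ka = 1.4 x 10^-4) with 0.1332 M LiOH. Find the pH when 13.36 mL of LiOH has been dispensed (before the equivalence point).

Initial n(HC3H5O3) = 0.2305 x 0.02859 = 0.006590 mol.
n(LiOH) added = 0.1332 x 0.01336 = 0.001780 mol, converting that many moles of HC3H5O3 to C3H5O3-.
Remaining n(HC3H5O3) = 0.004810 mol; n(C3H5O3-) = 0.001780 mol.
By Henderson-Hasselbalch, pH = pKa + log([A^-]/[HA]) = 3.85 + log(0.001780/0.004810) = 3.85 + (-0.43) = 3.42.

3.42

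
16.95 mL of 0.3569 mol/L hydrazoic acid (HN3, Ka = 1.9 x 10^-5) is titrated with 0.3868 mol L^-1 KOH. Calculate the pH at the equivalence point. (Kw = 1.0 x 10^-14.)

n(HN3) = 0.3569 x 0.01695 = 0.006049 mol; V(KOH) at equivalence = 0.006049/0.3868 = 0.01564 L.
At equivalence all the acid is converted to N3-; total volume = 0.01695 + 0.01564 = 0.03259 L, so [N3-] = 0.006049/0.03259 = 0.1856 M.
Kb = Kw/Ka = 1.0e-14 / 1.9 x 10^-5 = 5.26e-10.
[OH^-] = sqrt(Kb x [N3-]) = sqrt(5.26e-10 x 0.1856) = 9.88e-6 M.
pOH = 5.01, so pH = 14.00 - 5.01 = 8.99.

8.99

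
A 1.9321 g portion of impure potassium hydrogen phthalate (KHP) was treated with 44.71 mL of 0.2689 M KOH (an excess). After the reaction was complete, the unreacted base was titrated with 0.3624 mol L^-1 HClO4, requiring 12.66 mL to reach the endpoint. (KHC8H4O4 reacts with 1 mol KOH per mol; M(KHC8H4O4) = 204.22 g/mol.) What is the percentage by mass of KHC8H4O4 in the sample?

78.6%

Total n(KOH) added = 0.2689 x 0.04471 = 0.01202 mol.
n(HClO4) used = 0.3624 x 0.01266 = 0.004588 mol, which equals the excess n(KOH).
So n(KOH) consumed by the sample = 0.01202 - 0.004588 = 0.007435 mol.
n(KHC8H4O4) = 0.007435 / 1 = 0.007435 mol.
mass KHC8H4O4 = 0.007435 x 204.22 = 1.518 g, so %KHC8H4O4 = 1.518/1.9321 x 100 = 78.6%.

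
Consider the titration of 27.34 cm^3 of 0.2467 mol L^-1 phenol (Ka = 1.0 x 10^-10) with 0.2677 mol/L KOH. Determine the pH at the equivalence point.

n(C6H5OH) = 0.2467 x 0.02734 = 0.006745 mol; V(KOH) at equivalence = 0.006745/0.2677 = 0.02520 L.
At equivalence all the acid is converted to C6H5O-; total volume = 0.02734 + 0.02520 = 0.05254 L, so [C6H5O-] = 0.006745/0.05254 = 0.1284 M.
Kb = Kw/Ka = 1.0e-14 / 1.0 x 10^-10 = 0.000100.
[OH^-] = sqrt(Kb x [C6H5O-]) = sqrt(0.000100 x 0.1284) = 0.00358 M.
pOH = 2.45, so pH = 14.00 - 2.45 = 11.55.

11.55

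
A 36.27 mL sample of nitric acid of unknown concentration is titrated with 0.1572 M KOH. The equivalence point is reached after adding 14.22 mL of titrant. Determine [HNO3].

0.0616 M

n(KOH) delivered = 0.1572 x 0.01422 = 0.002235 mol.
For a 1:1 reaction, n(HNO3) = 0.002235 mol.
[HNO3] = 0.002235 mol / 0.03627 L = 0.0616 M.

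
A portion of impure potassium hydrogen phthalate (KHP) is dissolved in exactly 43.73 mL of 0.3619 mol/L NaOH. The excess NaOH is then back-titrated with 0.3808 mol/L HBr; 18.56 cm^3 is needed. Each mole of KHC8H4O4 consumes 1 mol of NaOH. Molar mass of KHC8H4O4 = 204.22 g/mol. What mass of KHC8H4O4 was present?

Total n(NaOH) added = 0.3619 x 0.04373 = 0.01583 mol.
n(HBr) used = 0.3808 x 0.01856 = 0.007068 mol, which equals the excess n(NaOH).
So n(NaOH) consumed by the sample = 0.01583 - 0.007068 = 0.008758 mol.
n(KHC8H4O4) = 0.008758 / 1 = 0.008758 mol.
mass = 0.008758 mol x 204.22 g/mol = 1.79 g.

1.79 g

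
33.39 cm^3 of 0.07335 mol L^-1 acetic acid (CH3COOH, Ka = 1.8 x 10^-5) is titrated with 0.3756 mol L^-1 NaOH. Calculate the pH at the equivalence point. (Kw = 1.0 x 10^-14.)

n(CH3COOH) = 0.07335 x 0.03339 = 0.002449 mol; V(NaOH) at equivalence = 0.002449/0.3756 = 0.006521 L.
At equivalence all the acid is converted to CH3COO-; total volume = 0.03339 + 0.006521 = 0.03991 L, so [CH3COO-] = 0.002449/0.03991 = 0.06137 M.
Kb = Kw/Ka = 1.0e-14 / 1.8 x 10^-5 = 5.56e-10.
[OH^-] = sqrt(Kb x [CH3COO-]) = sqrt(5.56e-10 x 0.06137) = 5.84e-6 M.
pOH = 5.23, so pH = 14.00 - 5.23 = 8.77.

8.77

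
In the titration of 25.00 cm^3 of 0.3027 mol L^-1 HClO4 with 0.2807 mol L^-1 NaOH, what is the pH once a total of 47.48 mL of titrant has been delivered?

12.90

n(acid) = 0.3027 x 0.02500 = 0.007568 mol; n(NaOH) added = 0.2807 x 0.04748 = 0.01333 mol.
Base is in excess by 0.01333 - 0.007568 = 0.005760 mol in a total volume of 0.07248 L.
[OH^-] = 0.005760/0.07248 = 0.07947 M, so pOH = 1.10 and pH = 14.00 - 1.10 = 12.90.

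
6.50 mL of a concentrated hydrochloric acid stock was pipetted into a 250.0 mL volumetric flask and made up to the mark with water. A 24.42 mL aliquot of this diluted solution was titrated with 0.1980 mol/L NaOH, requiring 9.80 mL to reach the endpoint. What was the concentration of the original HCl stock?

n(NaOH) = 0.1980 x 0.009800 = 0.001940 mol.
n(HCl) in the aliquot = 0.001940 mol.
[diluted HCl] = 0.001940 / 0.02442 = 0.07946 M.
Dilution factor = 250.0/6.500 = 38.46, so [stock] = 0.07946 x 38.46 = 3.06 M.

3.06 M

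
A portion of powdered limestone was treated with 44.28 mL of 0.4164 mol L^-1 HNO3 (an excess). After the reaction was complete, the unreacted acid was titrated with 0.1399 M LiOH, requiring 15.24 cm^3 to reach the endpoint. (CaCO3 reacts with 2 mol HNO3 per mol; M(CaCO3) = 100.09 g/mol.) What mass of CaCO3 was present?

0.816 g

Total n(HNO3) added = 0.4164 x 0.04428 = 0.01844 mol.
n(LiOH) used = 0.1399 x 0.01524 = 0.002132 mol, which equals the excess n(HNO3).
So n(HNO3) consumed by the sample = 0.01844 - 0.002132 = 0.01631 mol.
n(CaCO3) = 0.01631 / 2 = 0.008153 mol.
mass = 0.008153 mol x 100.09 g/mol = 0.816 g.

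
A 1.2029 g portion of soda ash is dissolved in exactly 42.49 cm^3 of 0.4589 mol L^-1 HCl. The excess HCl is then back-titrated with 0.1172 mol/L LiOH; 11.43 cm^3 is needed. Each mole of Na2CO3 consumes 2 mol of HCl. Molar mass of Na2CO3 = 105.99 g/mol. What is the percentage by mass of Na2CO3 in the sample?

80.0%

Total n(HCl) added = 0.4589 x 0.04249 = 0.01950 mol.
n(LiOH) used = 0.1172 x 0.01143 = 0.001340 mol, which equals the excess n(HCl).
So n(HCl) consumed by the sample = 0.01950 - 0.001340 = 0.01816 mol.
n(Na2CO3) = 0.01816 / 2 = 0.009080 mol.
mass Na2CO3 = 0.009080 x 105.99 = 0.9623 g, so %Na2CO3 = 0.9623/1.2029 x 100 = 80.0%.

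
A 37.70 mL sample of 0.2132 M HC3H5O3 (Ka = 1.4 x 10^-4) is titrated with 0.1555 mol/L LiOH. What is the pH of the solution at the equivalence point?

n(HC3H5O3) = 0.2132 x 0.03770 = 0.008038 mol; V(LiOH) at equivalence = 0.008038/0.1555 = 0.05169 L.
At equivalence all the acid is converted to C3H5O3-; total volume = 0.03770 + 0.05169 = 0.08939 L, so [C3H5O3-] = 0.008038/0.08939 = 0.08992 M.
Kb = Kw/Ka = 1.0e-14 / 1.4 x 10^-4 = 7.14e-11.
[OH^-] = sqrt(Kb x [C3H5O3-]) = sqrt(7.14e-11 x 0.08992) = 2.53e-6 M.
pOH = 5.60, so pH = 14.00 - 5.60 = 8.40.

8.40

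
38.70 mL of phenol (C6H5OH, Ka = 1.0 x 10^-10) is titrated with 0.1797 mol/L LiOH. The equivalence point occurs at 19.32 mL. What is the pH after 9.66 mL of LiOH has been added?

10.00

9.66 mL is exactly half the equivalence volume (19.32/2), i.e. the half-equivalence point.
There, n(HA) = n(A^-), so pH = pKa = -log(1.0 x 10^-10) = 10.00.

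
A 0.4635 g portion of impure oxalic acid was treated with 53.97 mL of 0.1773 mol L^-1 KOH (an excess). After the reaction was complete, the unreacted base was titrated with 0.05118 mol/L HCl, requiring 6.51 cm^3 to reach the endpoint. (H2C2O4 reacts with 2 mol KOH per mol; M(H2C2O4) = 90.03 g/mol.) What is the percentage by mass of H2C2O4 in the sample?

89.7%

Total n(KOH) added = 0.1773 x 0.05397 = 0.009569 mol.
n(HCl) used = 0.05118 x 0.006510 = 0.0003332 mol, which equals the excess n(KOH).
So n(KOH) consumed by the sample = 0.009569 - 0.0003332 = 0.009236 mol.
n(H2C2O4) = 0.009236 / 2 = 0.004618 mol.
mass H2C2O4 = 0.004618 x 90.03 = 0.4157 g, so %H2C2O4 = 0.4157/0.4635 x 100 = 89.7%.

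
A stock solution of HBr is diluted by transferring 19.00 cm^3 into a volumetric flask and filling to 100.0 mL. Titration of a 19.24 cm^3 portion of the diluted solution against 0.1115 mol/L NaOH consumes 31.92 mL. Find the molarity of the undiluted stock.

n(NaOH) = 0.1115 x 0.03192 = 0.003559 mol.
n(HBr) in the aliquot = 0.003559 mol.
[diluted HBr] = 0.003559 / 0.01924 = 0.1850 M.
Dilution factor = 100.0/19.00 = 5.263, so [stock] = 0.1850 x 5.263 = 0.974 M.

0.974 M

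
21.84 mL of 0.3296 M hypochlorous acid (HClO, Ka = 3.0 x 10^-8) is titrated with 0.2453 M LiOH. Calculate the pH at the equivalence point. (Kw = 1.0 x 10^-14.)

10.34

n(HClO) = 0.3296 x 0.02184 = 0.007198 mol; V(LiOH) at equivalence = 0.007198/0.2453 = 0.02935 L.
At equivalence all the acid is converted to ClO-; total volume = 0.02184 + 0.02935 = 0.05119 L, so [ClO-] = 0.007198/0.05119 = 0.1406 M.
Kb = Kw/Ka = 1.0e-14 / 3.0 x 10^-8 = 3.33e-7.
[OH^-] = sqrt(Kb x [ClO-]) = sqrt(3.33e-7 x 0.1406) = 0.000217 M.
pOH = 3.66, so pH = 14.00 - 3.66 = 10.34.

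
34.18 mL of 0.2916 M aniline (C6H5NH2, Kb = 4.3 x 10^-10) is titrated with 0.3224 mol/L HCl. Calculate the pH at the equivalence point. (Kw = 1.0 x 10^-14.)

2.72

n(C6H5NH2) = 0.2916 x 0.03418 = 0.009967 mol; V(HCl) at equivalence = 0.009967/0.3224 = 0.03091 L.
At equivalence the base is fully converted to C6H5NH3+; total volume = 0.06509 L, so [C6H5NH3+] = 0.009967/0.06509 = 0.1531 M.
Ka(C6H5NH3+) = Kw/Kb = 1.0e-14 / 4.3 x 10^-10 = 2.33e-5.
[H^+] = sqrt(Ka x [C6H5NH3+]) = sqrt(2.33e-5 x 0.1531) = 0.00189 M.
pH = -log(0.00189) = 2.72.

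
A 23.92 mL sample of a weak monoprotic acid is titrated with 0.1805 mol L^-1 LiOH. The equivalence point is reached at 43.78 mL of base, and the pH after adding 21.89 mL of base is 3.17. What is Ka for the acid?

21.89 mL is half of the equivalence volume, so this is the half-equivalence point where [HA] = [A^-].
At half-equivalence pH = pKa, so pKa = 3.17.
Ka = 10^(-3.17) = 6.8 x 10^-4.

6.8 x 10^-4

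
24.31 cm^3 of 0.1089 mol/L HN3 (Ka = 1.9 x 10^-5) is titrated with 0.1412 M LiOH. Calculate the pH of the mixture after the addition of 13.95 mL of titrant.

5.18

Initial n(HN3) = 0.1089 x 0.02431 = 0.002647 mol.
n(LiOH) added = 0.1412 x 0.01395 = 0.001970 mol, converting that many moles of HN3 to N3-.
Remaining n(HN3) = 0.0006776 mol; n(N3-) = 0.001970 mol.
By Henderson-Hasselbalch, pH = pKa + log([A^-]/[HA]) = 4.72 + log(0.001970/0.0006776) = 4.72 + (+0.46) = 5.18.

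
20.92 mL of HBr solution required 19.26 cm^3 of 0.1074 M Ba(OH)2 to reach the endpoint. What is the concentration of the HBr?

0.198 M

n(Ba(OH)2) delivered = 0.1074 x 0.01926 = 0.002069 mol.
The reaction is 2 HBr + 1 Ba(OH)2, so n(HBr) = 0.002069 x 2/1 = 0.004137 mol.
[HBr] = 0.004137 mol / 0.02092 L = 0.198 M.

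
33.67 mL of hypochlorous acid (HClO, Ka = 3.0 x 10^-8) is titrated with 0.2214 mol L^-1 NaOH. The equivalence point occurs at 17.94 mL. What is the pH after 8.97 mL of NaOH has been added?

7.52

8.97 mL is exactly half the equivalence volume (17.94/2), i.e. the half-equivalence point.
There, n(HA) = n(A^-), so pH = pKa = -log(3.0 x 10^-8) = 7.52.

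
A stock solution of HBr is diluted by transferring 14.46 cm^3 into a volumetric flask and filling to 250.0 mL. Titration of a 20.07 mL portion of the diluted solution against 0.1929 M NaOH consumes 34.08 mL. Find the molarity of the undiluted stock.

5.66 M

n(NaOH) = 0.1929 x 0.03408 = 0.006574 mol.
n(HBr) in the aliquot = 0.006574 mol.
[diluted HBr] = 0.006574 / 0.02007 = 0.3276 M.
Dilution factor = 250.0/14.46 = 17.29, so [stock] = 0.3276 x 17.29 = 5.66 M.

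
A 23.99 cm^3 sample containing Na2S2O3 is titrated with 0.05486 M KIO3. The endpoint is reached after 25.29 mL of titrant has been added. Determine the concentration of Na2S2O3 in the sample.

n(KIO3) = 0.05486 x 0.02529 = 0.001387 mol.
From the balanced equation, 1 mol KIO3 reacts with 6 mol Na2S2O3, so n(Na2S2O3) = 0.001387 x 6/1 = 0.008324 mol.
[Na2S2O3] = 0.008324 / 0.02399 L = 0.347 M.

0.347 M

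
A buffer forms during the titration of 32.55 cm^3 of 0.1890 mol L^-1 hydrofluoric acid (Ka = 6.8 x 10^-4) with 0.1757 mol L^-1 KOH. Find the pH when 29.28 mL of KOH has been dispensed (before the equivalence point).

3.88

Initial n(HF) = 0.1890 x 0.03255 = 0.006152 mol.
n(KOH) added = 0.1757 x 0.02928 = 0.005144 mol, converting that many moles of HF to F-.
Remaining n(HF) = 0.001007 mol; n(F-) = 0.005144 mol.
By Henderson-Hasselbalch, pH = pKa + log([A^-]/[HA]) = 3.17 + log(0.005144/0.001007) = 3.17 + (+0.71) = 3.88.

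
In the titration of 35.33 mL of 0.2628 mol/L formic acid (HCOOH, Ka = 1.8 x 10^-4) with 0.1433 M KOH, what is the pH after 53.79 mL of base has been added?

Initial n(HCOOH) = 0.2628 x 0.03533 = 0.009285 mol.
n(KOH) added = 0.1433 x 0.05379 = 0.007708 mol, converting that many moles of HCOOH to HCOO-.
Remaining n(HCOOH) = 0.001577 mol; n(HCOO-) = 0.007708 mol.
By Henderson-Hasselbalch, pH = pKa + log([A^-]/[HA]) = 3.74 + log(0.007708/0.001577) = 3.74 + (+0.69) = 4.43.

4.43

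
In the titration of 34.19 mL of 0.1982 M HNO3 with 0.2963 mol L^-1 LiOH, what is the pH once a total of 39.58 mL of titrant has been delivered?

12.83

n(acid) = 0.1982 x 0.03419 = 0.006776 mol; n(LiOH) added = 0.2963 x 0.03958 = 0.01173 mol.
Base is in excess by 0.01173 - 0.006776 = 0.004951 mol in a total volume of 0.07377 L.
[OH^-] = 0.004951/0.07377 = 0.06712 M, so pOH = 1.17 and pH = 14.00 - 1.17 = 12.83.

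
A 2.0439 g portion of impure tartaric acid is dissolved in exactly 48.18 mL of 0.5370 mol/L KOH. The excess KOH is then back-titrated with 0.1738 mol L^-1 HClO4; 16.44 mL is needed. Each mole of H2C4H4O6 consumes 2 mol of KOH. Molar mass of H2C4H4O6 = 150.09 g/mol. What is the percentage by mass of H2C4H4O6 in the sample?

84.5%

Total n(KOH) added = 0.5370 x 0.04818 = 0.02587 mol.
n(HClO4) used = 0.1738 x 0.01644 = 0.002857 mol, which equals the excess n(KOH).
So n(KOH) consumed by the sample = 0.02587 - 0.002857 = 0.02302 mol.
n(H2C4H4O6) = 0.02302 / 2 = 0.01151 mol.
mass H2C4H4O6 = 0.01151 x 150.09 = 1.727 g, so %H2C4H4O6 = 1.727/2.0439 x 100 = 84.5%.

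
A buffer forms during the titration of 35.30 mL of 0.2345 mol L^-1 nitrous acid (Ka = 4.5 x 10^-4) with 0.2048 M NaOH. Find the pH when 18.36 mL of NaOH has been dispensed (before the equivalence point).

3.27

Initial n(HNO2) = 0.2345 x 0.03530 = 0.008278 mol.
n(NaOH) added = 0.2048 x 0.01836 = 0.003760 mol, converting that many moles of HNO2 to NO2-.
Remaining n(HNO2) = 0.004518 mol; n(NO2-) = 0.003760 mol.
By Henderson-Hasselbalch, pH = pKa + log([A^-]/[HA]) = 3.35 + log(0.003760/0.004518) = 3.35 + (-0.08) = 3.27.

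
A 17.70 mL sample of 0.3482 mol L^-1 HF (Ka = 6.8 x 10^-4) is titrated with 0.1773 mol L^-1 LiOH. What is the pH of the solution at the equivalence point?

n(HF) = 0.3482 x 0.01770 = 0.006163 mol; V(LiOH) at equivalence = 0.006163/0.1773 = 0.03476 L.
At equivalence all the acid is converted to F-; total volume = 0.01770 + 0.03476 = 0.05246 L, so [F-] = 0.006163/0.05246 = 0.1175 M.
Kb = Kw/Ka = 1.0e-14 / 6.8 x 10^-4 = 1.47e-11.
[OH^-] = sqrt(Kb x [F-]) = sqrt(1.47e-11 x 0.1175) = 1.31e-6 M.
pOH = 5.88, so pH = 14.00 - 5.88 = 8.12.

8.12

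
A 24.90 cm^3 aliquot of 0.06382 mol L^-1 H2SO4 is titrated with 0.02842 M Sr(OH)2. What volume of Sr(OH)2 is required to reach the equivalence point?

n(H2SO4) = 0.06382 mol/L x 0.02490 L = 0.001589 mol.
At equivalence n(Sr(OH)2) = n(H2SO4) = 0.001589 mol.
V(Sr(OH)2) = 0.001589 / 0.02842 = 0.05592 L = 55.9 mL.

55.9 mL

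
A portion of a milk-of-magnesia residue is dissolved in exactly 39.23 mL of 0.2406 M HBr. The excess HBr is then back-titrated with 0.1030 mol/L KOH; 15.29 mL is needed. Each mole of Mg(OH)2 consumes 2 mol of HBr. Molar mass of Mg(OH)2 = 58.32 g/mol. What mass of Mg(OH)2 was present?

Total n(HBr) added = 0.2406 x 0.03923 = 0.009439 mol.
n(KOH) used = 0.1030 x 0.01529 = 0.001575 mol, which equals the excess n(HBr).
So n(HBr) consumed by the sample = 0.009439 - 0.001575 = 0.007864 mol.
n(Mg(OH)2) = 0.007864 / 2 = 0.003932 mol.
mass = 0.003932 mol x 58.32 g/mol = 0.229 g.

0.229 g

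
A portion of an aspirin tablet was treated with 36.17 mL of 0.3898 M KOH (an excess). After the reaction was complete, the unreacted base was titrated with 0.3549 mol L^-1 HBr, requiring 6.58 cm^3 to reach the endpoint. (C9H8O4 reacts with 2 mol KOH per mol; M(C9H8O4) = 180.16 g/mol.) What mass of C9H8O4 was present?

Total n(KOH) added = 0.3898 x 0.03617 = 0.01410 mol.
n(HBr) used = 0.3549 x 0.006580 = 0.002335 mol, which equals the excess n(KOH).
So n(KOH) consumed by the sample = 0.01410 - 0.002335 = 0.01176 mol.
n(C9H8O4) = 0.01176 / 2 = 0.005882 mol.
mass = 0.005882 mol x 180.16 g/mol = 1.06 g.

1.06 g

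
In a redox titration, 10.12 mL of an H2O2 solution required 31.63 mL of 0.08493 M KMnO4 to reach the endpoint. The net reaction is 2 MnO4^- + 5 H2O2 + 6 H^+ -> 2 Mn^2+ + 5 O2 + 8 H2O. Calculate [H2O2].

n(KMnO4) = 0.08493 x 0.03163 = 0.002686 mol.
From the balanced equation, 2 mol KMnO4 reacts with 5 mol H2O2, so n(H2O2) = 0.002686 x 5/2 = 0.006716 mol.
[H2O2] = 0.006716 / 0.01012 L = 0.664 M.

0.664 M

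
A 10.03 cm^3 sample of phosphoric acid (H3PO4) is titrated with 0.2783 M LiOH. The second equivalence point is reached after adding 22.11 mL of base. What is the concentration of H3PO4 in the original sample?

n(LiOH) = 0.2783 x 0.02211 = 0.006153 mol.
At the second equivalence point, 2 mol OH^- react per mol H3PO4, so n(H3PO4) = 0.006153 / 2 = 0.003077 mol.
[H3PO4] = 0.003077 / 0.01003 L = 0.307 M.

0.307 M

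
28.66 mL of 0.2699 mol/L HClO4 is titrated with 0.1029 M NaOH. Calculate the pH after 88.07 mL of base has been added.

n(acid) = 0.2699 x 0.02866 = 0.007735 mol; n(NaOH) added = 0.1029 x 0.08807 = 0.009062 mol.
Base is in excess by 0.009062 - 0.007735 = 0.001327 mol in a total volume of 0.1167 L.
[OH^-] = 0.001327/0.1167 = 0.01137 M, so pOH = 1.94 and pH = 14.00 - 1.94 = 12.06.

12.06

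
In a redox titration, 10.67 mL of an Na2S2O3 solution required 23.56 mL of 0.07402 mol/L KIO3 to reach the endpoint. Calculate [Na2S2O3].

0.981 M

n(KIO3) = 0.07402 x 0.02356 = 0.001744 mol.
From the balanced equation, 1 mol KIO3 reacts with 6 mol Na2S2O3, so n(Na2S2O3) = 0.001744 x 6/1 = 0.01046 mol.
[Na2S2O3] = 0.01046 / 0.01067 L = 0.981 M.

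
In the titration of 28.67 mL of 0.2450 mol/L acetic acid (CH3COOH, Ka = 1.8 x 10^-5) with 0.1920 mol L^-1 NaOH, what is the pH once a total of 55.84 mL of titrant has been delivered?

12.64

n(acid) = 0.2450 x 0.02867 = 0.007024 mol; n(NaOH) added = 0.1920 x 0.05584 = 0.01072 mol.
Base is in excess by 0.01072 - 0.007024 = 0.003697 mol in a total volume of 0.08451 L.
[OH^-] = 0.003697/0.08451 = 0.04375 M, so pOH = 1.36 and pH = 14.00 - 1.36 = 12.64.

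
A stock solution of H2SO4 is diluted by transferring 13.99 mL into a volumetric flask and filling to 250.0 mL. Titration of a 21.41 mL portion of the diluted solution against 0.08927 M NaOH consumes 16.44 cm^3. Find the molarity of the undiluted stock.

0.612 M

n(NaOH) = 0.08927 x 0.01644 = 0.001468 mol.
n(H2SO4) in the aliquot = 0.001468 x 1/2 = 0.0007338 mol.
[diluted H2SO4] = 0.0007338 / 0.02141 = 0.03427 M.
Dilution factor = 250.0/13.99 = 17.87, so [stock] = 0.03427 x 17.87 = 0.612 M.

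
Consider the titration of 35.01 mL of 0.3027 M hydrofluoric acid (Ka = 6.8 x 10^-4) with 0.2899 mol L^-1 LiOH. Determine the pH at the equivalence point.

8.17

n(HF) = 0.3027 x 0.03501 = 0.01060 mol; V(LiOH) at equivalence = 0.01060/0.2899 = 0.03656 L.
At equivalence all the acid is converted to F-; total volume = 0.03501 + 0.03656 = 0.07157 L, so [F-] = 0.01060/0.07157 = 0.1481 M.
Kb = Kw/Ka = 1.0e-14 / 6.8 x 10^-4 = 1.47e-11.
[OH^-] = sqrt(Kb x [F-]) = sqrt(1.47e-11 x 0.1481) = 1.48e-6 M.
pOH = 5.83, so pH = 14.00 - 5.83 = 8.17.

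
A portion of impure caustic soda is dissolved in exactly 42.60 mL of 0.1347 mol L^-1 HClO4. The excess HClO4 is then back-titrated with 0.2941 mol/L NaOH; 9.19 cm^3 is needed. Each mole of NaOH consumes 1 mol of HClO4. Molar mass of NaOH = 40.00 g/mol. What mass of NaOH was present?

Total n(HClO4) added = 0.1347 x 0.04260 = 0.005738 mol.
n(NaOH) used = 0.2941 x 0.009190 = 0.002703 mol, which equals the excess n(HClO4).
So n(HClO4) consumed by the sample = 0.005738 - 0.002703 = 0.003035 mol.
n(NaOH) = 0.003035 / 1 = 0.003035 mol.
mass = 0.003035 mol x 40.00 g/mol = 0.121 g.

0.121 g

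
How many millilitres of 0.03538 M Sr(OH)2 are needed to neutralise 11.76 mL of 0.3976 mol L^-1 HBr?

66.1 mL

n(HBr) = 0.3976 mol/L x 0.01176 L = 0.004676 mol.
The neutralisation is 2 HBr : 1 Sr(OH)2, so n(Sr(OH)2) = 0.004676 x 1/2 = 0.002338 mol.
V(Sr(OH)2) = 0.002338 / 0.03538 = 0.06608 L = 66.1 mL.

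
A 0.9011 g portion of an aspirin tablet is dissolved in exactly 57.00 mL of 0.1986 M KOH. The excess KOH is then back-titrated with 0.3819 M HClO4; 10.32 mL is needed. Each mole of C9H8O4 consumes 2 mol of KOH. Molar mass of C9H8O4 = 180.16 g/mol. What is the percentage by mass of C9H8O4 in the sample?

Total n(KOH) added = 0.1986 x 0.05700 = 0.01132 mol.
n(HClO4) used = 0.3819 x 0.01032 = 0.003941 mol, which equals the excess n(KOH).
So n(KOH) consumed by the sample = 0.01132 - 0.003941 = 0.007379 mol.
n(C9H8O4) = 0.007379 / 2 = 0.003689 mol.
mass C9H8O4 = 0.003689 x 180.16 = 0.6647 g, so %C9H8O4 = 0.6647/0.9011 x 100 = 73.8%.

73.8%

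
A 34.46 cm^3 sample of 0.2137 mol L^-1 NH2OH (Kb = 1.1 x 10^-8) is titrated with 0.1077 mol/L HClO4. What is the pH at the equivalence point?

3.59

n(NH2OH) = 0.2137 x 0.03446 = 0.007364 mol; V(HClO4) at equivalence = 0.007364/0.1077 = 0.06838 L.
At equivalence the base is fully converted to NH3OH+; total volume = 0.1028 L, so [NH3OH+] = 0.007364/0.1028 = 0.07161 M.
Ka(NH3OH+) = Kw/Kb = 1.0e-14 / 1.1 x 10^-8 = 9.09e-7.
[H^+] = sqrt(Ka x [NH3OH+]) = sqrt(9.09e-7 x 0.07161) = 0.000255 M.
pH = -log(0.000255) = 3.59.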